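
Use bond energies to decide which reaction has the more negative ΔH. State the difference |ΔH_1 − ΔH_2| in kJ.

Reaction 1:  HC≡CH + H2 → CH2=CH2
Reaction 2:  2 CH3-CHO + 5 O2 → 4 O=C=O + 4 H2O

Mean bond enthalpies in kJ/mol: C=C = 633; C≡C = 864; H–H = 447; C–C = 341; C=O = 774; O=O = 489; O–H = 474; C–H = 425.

Reaction 1:
  Bonds broken (reactants):
    C≡C: 1 × 864 = 864
    C–H: 2 × 425 = 850
    H–H: 1 × 447 = 447
    Σ(broken) = 2161 kJ
  Bonds formed (products):
    C–H: 4 × 425 = 1700
    C=C: 1 × 633 = 633
    Σ(formed) = 2333 kJ
  ΔH_1 = 2161 − 2333 = −172 kJ
Reaction 2:
  Bonds broken (reactants):
    C–C: 2 × 341 = 682
    C–H: 8 × 425 = 3400
    C=O: 2 × 774 = 1548
    O=O: 5 × 489 = 2445
    Σ(broken) = 8075 kJ
  Bonds formed (products):
    C=O: 8 × 774 = 6192
    O–H: 8 × 474 = 3792
    Σ(formed) = 9984 kJ
  ΔH_2 = 8075 − 9984 = −1909 kJ
ΔH_1 − ΔH_2 = +1737 kJ, so reaction 2 has the more negative ΔH; |ΔH_1 − ΔH_2| = 1737 kJ.

Reaction 2, by 1737 kJ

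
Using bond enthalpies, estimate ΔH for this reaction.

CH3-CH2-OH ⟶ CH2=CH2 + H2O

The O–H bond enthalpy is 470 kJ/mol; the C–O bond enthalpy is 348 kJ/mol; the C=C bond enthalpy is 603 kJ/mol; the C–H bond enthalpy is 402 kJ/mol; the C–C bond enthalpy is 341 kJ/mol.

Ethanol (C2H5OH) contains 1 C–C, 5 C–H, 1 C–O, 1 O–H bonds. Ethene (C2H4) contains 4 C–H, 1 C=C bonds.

Bonds broken (reactants):
  C–C: 1 × 341 = 341
  C–H: 5 × 402 = 2010
  C–O: 1 × 348 = 348
  O–H: 1 × 470 = 470
  Σ(broken) = 3169 kJ
Bonds formed (products):
  C–H: 4 × 402 = 1608
  C=C: 1 × 603 = 603
  O–H: 2 × 470 = 940
  Σ(formed) = 3151 kJ
ΔH = Σ(broken) − Σ(formed) = 3169 − 3151 = +18 kJ

ΔH ≈ +18 kJ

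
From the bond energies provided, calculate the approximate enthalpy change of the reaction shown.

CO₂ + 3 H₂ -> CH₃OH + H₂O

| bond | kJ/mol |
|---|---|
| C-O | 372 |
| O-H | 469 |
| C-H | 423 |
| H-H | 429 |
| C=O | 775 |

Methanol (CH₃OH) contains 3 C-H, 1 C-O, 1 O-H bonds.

ΔH ≈ −211 kJ

Bonds broken (reactants):
  C=O: 2 × 775 = 1550
  H-H: 3 × 429 = 1287
  Σ(broken) = 2837 kJ
Bonds formed (products):
  C-H: 3 × 423 = 1269
  C-O: 1 × 372 = 372
  O-H: 3 × 469 = 1407
  Σ(formed) = 3048 kJ
ΔH = Σ(broken) − Σ(formed) = 2837 − 3048 = −211 kJ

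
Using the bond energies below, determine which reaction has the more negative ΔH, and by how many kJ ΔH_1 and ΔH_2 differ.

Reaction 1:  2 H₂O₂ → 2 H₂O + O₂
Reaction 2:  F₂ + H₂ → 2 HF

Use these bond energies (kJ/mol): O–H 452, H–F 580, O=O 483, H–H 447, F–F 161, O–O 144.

Reaction 2, by 357 kJ

Reaction 1:
  Bonds broken (reactants):
    O–H: 4 × 452 = 1808
    O–O: 2 × 144 = 288
    Σ(broken) = 2096 kJ
  Bonds formed (products):
    O–H: 4 × 452 = 1808
    O=O: 1 × 483 = 483
    Σ(formed) = 2291 kJ
  ΔH_1 = 2096 − 2291 = −195 kJ
Reaction 2:
  Bonds broken (reactants):
    F–F: 1 × 161 = 161
    H–H: 1 × 447 = 447
    Σ(broken) = 608 kJ
  Bonds formed (products):
    H–F: 2 × 580 = 1160
    Σ(formed) = 1160 kJ
  ΔH_2 = 608 − 1160 = −552 kJ
ΔH_1 − ΔH_2 = +357 kJ, so reaction 2 has the more negative ΔH; |ΔH_1 − ΔH_2| = 357 kJ.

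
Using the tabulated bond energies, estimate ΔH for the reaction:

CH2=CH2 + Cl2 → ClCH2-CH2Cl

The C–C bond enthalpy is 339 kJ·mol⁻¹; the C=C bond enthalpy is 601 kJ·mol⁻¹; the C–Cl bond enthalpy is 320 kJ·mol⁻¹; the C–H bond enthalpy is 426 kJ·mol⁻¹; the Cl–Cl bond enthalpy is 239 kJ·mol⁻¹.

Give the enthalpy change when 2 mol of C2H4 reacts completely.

ΔH = −278 kJ

Bonds broken (reactants):
  C–H: 4 × 426 = 1704
  C=C: 1 × 601 = 601
  Cl–Cl: 1 × 239 = 239
  Σ(broken) = 2544 kJ
Bonds formed (products):
  C–C: 1 × 339 = 339
  C–Cl: 2 × 320 = 640
  C–H: 4 × 426 = 1704
  Σ(formed) = 2683 kJ
ΔH = Σ(broken) − Σ(formed) = 2544 − 2683 = −139 kJ
For 2× the reaction as written: 2 × (−139) = −278 kJ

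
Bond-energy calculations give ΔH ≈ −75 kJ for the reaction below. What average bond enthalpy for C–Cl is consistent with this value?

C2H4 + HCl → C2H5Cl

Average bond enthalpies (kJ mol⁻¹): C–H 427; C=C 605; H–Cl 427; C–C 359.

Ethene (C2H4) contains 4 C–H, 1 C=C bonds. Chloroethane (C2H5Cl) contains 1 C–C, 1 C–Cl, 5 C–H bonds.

Let D be the C–Cl bond energy.
Σ(broken) = 4×427 + 1×605 + 1×427 = 2740
Σ(formed) = 1×359 + 1×D + 5×427 = 2494 + D
ΔH = Σ(broken) − Σ(formed) = (2740) − (2494 + D) = +246 − D
Setting this equal to −75 kJ gives D = 321 kJ/mol.

D(C–Cl) ≈ 321 kJ/mol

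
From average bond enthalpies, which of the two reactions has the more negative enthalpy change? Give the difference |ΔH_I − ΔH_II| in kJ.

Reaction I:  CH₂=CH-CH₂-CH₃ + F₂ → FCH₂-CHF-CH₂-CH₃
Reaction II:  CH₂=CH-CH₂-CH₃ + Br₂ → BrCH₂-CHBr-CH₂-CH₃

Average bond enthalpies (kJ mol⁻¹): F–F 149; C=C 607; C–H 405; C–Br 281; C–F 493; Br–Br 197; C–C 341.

Reaction I, by 472 kJ

Reaction I:
  Bonds broken (reactants):
    C–C: 2 × 341 = 682
    C–H: 8 × 405 = 3240
    C=C: 1 × 607 = 607
    F–F: 1 × 149 = 149
    Σ(broken) = 4678 kJ
  Bonds formed (products):
    C–C: 3 × 341 = 1023
    C–F: 2 × 493 = 986
    C–H: 8 × 405 = 3240
    Σ(formed) = 5249 kJ
  ΔH_I = 4678 − 5249 = −571 kJ
Reaction II:
  Bonds broken (reactants):
    Br–Br: 1 × 197 = 197
    C–C: 2 × 341 = 682
    C–H: 8 × 405 = 3240
    C=C: 1 × 607 = 607
    Σ(broken) = 4726 kJ
  Bonds formed (products):
    C–Br: 2 × 281 = 562
    C–C: 3 × 341 = 1023
    C–H: 8 × 405 = 3240
    Σ(formed) = 4825 kJ
  ΔH_II = 4726 − 4825 = −99 kJ
ΔH_I − ΔH_II = −472 kJ, so reaction I has the more negative ΔH; |ΔH_I − ΔH_II| = 472 kJ.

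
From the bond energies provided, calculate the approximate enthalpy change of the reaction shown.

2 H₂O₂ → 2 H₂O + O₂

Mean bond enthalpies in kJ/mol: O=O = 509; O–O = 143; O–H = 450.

Bonds broken (reactants):
  O–H: 4 × 450 = 1800
  O–O: 2 × 143 = 286
  Σ(broken) = 2086 kJ
Bonds formed (products):
  O–H: 4 × 450 = 1800
  O=O: 1 × 509 = 509
  Σ(formed) = 2309 kJ
ΔH = Σ(broken) − Σ(formed) = 2086 − 2309 = −223 kJ

ΔH ≈ −223 kJ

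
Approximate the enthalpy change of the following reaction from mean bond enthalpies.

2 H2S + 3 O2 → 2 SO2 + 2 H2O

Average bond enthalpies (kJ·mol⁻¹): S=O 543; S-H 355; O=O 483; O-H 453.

ΔH ≈ −1115 kJ

Bonds broken (reactants):
  O=O: 3 × 483 = 1449
  S-H: 4 × 355 = 1420
  Σ(broken) = 2869 kJ
Bonds formed (products):
  O-H: 4 × 453 = 1812
  S=O: 4 × 543 = 2172
  Σ(formed) = 3984 kJ
ΔH = Σ(broken) − Σ(formed) = 2869 − 3984 = −1115 kJ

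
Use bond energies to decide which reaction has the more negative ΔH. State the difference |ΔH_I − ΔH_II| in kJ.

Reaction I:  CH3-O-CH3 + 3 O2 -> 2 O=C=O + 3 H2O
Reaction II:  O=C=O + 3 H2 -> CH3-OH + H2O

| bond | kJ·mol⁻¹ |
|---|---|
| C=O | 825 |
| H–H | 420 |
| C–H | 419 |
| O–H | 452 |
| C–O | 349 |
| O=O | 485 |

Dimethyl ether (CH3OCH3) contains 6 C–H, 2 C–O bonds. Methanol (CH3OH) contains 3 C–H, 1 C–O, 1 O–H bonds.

Reaction I:
  Bonds broken (reactants):
    C–H: 6 × 419 = 2514
    C–O: 2 × 349 = 698
    O=O: 3 × 485 = 1455
    Σ(broken) = 4667 kJ
  Bonds formed (products):
    C=O: 4 × 825 = 3300
    O–H: 6 × 452 = 2712
    Σ(formed) = 6012 kJ
  ΔH_I = 4667 − 6012 = −1345 kJ
Reaction II:
  Bonds broken (reactants):
    C=O: 2 × 825 = 1650
    H–H: 3 × 420 = 1260
    Σ(broken) = 2910 kJ
  Bonds formed (products):
    C–H: 3 × 419 = 1257
    C–O: 1 × 349 = 349
    O–H: 3 × 452 = 1356
    Σ(formed) = 2962 kJ
  ΔH_II = 2910 − 2962 = −52 kJ
ΔH_I − ΔH_II = −1293 kJ, so reaction I has the more negative ΔH; |ΔH_I − ΔH_II| = 1293 kJ.

Reaction I, by 1293 kJ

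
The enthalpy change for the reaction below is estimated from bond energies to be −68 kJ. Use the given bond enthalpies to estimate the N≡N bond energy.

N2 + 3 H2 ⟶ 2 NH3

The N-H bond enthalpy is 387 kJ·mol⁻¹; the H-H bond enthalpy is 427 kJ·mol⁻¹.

Let D be the N≡N bond energy.
Σ(broken) = 3×427 + 1×D = 1281 + D
Σ(formed) = 6×387 = 2322
ΔH = Σ(broken) − Σ(formed) = (1281 + D) − (2322) = −1041 + D
Setting this equal to −68 kJ gives D = 973 kJ/mol.

D(N≡N) ≈ 973 kJ/mol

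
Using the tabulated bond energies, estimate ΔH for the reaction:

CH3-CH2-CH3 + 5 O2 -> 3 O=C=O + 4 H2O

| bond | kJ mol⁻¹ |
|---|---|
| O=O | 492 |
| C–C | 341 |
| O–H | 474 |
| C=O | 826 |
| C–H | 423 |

Bonds broken (reactants):
  C–C: 2 × 341 = 682
  C–H: 8 × 423 = 3384
  O=O: 5 × 492 = 2460
  Σ(broken) = 6526 kJ
Bonds formed (products):
  C=O: 6 × 826 = 4956
  O–H: 8 × 474 = 3792
  Σ(formed) = 8748 kJ
ΔH = Σ(broken) − Σ(formed) = 6526 − 8748 = −2222 kJ

ΔH ≈ −2222 kJ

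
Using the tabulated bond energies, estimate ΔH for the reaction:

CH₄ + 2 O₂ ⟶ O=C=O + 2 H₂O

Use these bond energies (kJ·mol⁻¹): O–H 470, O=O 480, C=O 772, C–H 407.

ΔH ≈ −836 kJ

Bonds broken (reactants):
  C–H: 4 × 407 = 1628
  O=O: 2 × 480 = 960
  Σ(broken) = 2588 kJ
Bonds formed (products):
  C=O: 2 × 772 = 1544
  O–H: 4 × 470 = 1880
  Σ(formed) = 3424 kJ
ΔH = Σ(broken) − Σ(formed) = 2588 − 3424 = −836 kJ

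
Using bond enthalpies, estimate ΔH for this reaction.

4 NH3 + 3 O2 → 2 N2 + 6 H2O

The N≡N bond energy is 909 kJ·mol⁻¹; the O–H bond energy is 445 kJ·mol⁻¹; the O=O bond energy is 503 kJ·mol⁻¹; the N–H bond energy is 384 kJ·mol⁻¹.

ΔH ≈ −1041 kJ

Bonds broken (reactants):
  N–H: 12 × 384 = 4608
  O=O: 3 × 503 = 1509
  Σ(broken) = 6117 kJ
Bonds formed (products):
  N≡N: 2 × 909 = 1818
  O–H: 12 × 445 = 5340
  Σ(formed) = 7158 kJ
ΔH = Σ(broken) − Σ(formed) = 6117 − 7158 = −1041 kJ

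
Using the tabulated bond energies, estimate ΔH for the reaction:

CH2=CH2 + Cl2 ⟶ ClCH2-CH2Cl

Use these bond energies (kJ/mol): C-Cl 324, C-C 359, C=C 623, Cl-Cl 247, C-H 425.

Bonds broken (reactants):
  C-H: 4 × 425 = 1700
  C=C: 1 × 623 = 623
  Cl-Cl: 1 × 247 = 247
  Σ(broken) = 2570 kJ
Bonds formed (products):
  C-C: 1 × 359 = 359
  C-Cl: 2 × 324 = 648
  C-H: 4 × 425 = 1700
  Σ(formed) = 2707 kJ
ΔH = Σ(broken) − Σ(formed) = 2570 − 2707 = −137 kJ

ΔH ≈ −137 kJ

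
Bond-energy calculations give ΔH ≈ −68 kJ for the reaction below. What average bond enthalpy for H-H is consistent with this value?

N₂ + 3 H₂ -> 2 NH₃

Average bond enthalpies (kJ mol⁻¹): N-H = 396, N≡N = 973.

D(H-H) ≈ 445 kJ/mol

Let D be the H-H bond energy.
Σ(broken) = 3×D + 1×973 = 973 + 3D
Σ(formed) = 6×396 = 2376
ΔH = Σ(broken) − Σ(formed) = (973 + 3D) − (2376) = −1403 + 3D
Setting this equal to −68 kJ gives 3D = 1335, so D = 445 kJ/mol.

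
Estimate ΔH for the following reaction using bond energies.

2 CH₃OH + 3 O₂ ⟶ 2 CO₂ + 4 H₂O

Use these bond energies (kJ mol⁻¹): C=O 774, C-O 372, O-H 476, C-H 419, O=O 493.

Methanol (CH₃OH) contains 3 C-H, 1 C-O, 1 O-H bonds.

Bonds broken (reactants):
  C-H: 6 × 419 = 2514
  C-O: 2 × 372 = 744
  O-H: 2 × 476 = 952
  O=O: 3 × 493 = 1479
  Σ(broken) = 5689 kJ
Bonds formed (products):
  C=O: 4 × 774 = 3096
  O-H: 8 × 476 = 3808
  Σ(formed) = 6904 kJ
ΔH = Σ(broken) − Σ(formed) = 5689 − 6904 = −1215 kJ

ΔH ≈ −1215 kJ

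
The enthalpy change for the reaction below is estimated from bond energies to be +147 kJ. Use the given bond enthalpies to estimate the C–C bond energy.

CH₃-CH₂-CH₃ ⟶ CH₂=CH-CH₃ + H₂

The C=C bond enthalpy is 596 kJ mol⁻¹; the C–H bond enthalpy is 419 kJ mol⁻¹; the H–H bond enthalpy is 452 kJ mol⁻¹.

D(C–C) ≈ 357 kJ/mol

Let D be the C–C bond energy.
Σ(broken) = 2×D + 8×419 = 3352 + 2D
Σ(formed) = 1×D + 6×419 + 1×596 + 1×452 = 3562 + D
ΔH = Σ(broken) − Σ(formed) = (3352 + 2D) − (3562 + D) = −210 + D
Setting this equal to +147 kJ gives D = 357 kJ/mol.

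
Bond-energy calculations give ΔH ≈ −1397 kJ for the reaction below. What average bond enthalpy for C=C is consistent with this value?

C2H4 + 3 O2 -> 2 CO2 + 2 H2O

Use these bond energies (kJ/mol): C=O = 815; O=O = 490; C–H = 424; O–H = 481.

Let D be the C=C bond energy.
Σ(broken) = 4×424 + 1×D + 3×490 = 3166 + D
Σ(formed) = 4×815 + 4×481 = 5184
ΔH = Σ(broken) − Σ(formed) = (3166 + D) − (5184) = −2018 + D
Setting this equal to −1397 kJ gives D = 621 kJ/mol.

D(C=C) ≈ 621 kJ/mol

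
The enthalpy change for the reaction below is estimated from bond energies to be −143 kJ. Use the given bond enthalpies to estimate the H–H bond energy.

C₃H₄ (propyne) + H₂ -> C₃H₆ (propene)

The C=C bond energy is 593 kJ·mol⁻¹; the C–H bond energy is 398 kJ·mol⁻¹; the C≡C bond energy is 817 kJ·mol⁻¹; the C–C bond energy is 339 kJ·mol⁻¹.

D(H–H) ≈ 429 kJ/mol

Let D be the H–H bond energy.
Σ(broken) = 1×817 + 1×339 + 4×398 + 1×D = 2748 + D
Σ(formed) = 1×339 + 6×398 + 1×593 = 3320
ΔH = Σ(broken) − Σ(formed) = (2748 + D) − (3320) = −572 + D
Setting this equal to −143 kJ gives D = 429 kJ/mol.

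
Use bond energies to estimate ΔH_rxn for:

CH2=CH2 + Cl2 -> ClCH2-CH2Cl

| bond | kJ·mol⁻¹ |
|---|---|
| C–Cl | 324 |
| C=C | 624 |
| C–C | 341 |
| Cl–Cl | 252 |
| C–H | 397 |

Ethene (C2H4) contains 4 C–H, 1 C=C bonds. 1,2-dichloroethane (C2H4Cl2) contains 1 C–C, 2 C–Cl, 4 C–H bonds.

Bonds broken (reactants):
  C–H: 4 × 397 = 1588
  C=C: 1 × 624 = 624
  Cl–Cl: 1 × 252 = 252
  Σ(broken) = 2464 kJ
Bonds formed (products):
  C–C: 1 × 341 = 341
  C–Cl: 2 × 324 = 648
  C–H: 4 × 397 = 1588
  Σ(formed) = 2577 kJ
ΔH = Σ(broken) − Σ(formed) = 2464 − 2577 = −113 kJ

ΔH ≈ −113 kJ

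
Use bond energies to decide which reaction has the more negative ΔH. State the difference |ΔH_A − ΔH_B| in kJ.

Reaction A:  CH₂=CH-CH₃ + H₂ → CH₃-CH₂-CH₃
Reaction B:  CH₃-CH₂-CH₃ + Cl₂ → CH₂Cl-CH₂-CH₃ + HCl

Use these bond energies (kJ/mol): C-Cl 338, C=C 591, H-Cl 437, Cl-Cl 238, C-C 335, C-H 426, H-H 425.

Reaction A, by 60 kJ

Reaction A:
  Bonds broken (reactants):
    C-C: 1 × 335 = 335
    C-H: 6 × 426 = 2556
    C=C: 1 × 591 = 591
    H-H: 1 × 425 = 425
    Σ(broken) = 3907 kJ
  Bonds formed (products):
    C-C: 2 × 335 = 670
    C-H: 8 × 426 = 3408
    Σ(formed) = 4078 kJ
  ΔH_A = 3907 − 4078 = −171 kJ
Reaction B:
  Bonds broken (reactants):
    C-C: 2 × 335 = 670
    C-H: 8 × 426 = 3408
    Cl-Cl: 1 × 238 = 238
    Σ(broken) = 4316 kJ
  Bonds formed (products):
    C-C: 2 × 335 = 670
    C-Cl: 1 × 338 = 338
    C-H: 7 × 426 = 2982
    H-Cl: 1 × 437 = 437
    Σ(formed) = 4427 kJ
  ΔH_B = 4316 − 4427 = −111 kJ
ΔH_A − ΔH_B = −60 kJ, so reaction A has the more negative ΔH; |ΔH_A − ΔH_B| = 60 kJ.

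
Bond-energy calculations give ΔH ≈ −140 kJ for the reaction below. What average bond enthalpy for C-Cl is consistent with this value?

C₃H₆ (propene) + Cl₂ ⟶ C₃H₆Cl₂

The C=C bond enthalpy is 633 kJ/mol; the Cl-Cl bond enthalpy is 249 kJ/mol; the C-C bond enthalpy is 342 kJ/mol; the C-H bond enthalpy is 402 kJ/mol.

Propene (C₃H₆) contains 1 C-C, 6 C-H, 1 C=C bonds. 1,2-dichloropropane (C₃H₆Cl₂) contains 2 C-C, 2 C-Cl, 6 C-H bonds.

Let D be the C-Cl bond energy.
Σ(broken) = 1×342 + 6×402 + 1×633 + 1×249 = 3636
Σ(formed) = 2×342 + 2×D + 6×402 = 3096 + 2D
ΔH = Σ(broken) − Σ(formed) = (3636) − (3096 + 2D) = +540 − 2D
Setting this equal to −140 kJ gives 2D = 680, so D = 340 kJ/mol.

D(C-Cl) ≈ 340 kJ/mol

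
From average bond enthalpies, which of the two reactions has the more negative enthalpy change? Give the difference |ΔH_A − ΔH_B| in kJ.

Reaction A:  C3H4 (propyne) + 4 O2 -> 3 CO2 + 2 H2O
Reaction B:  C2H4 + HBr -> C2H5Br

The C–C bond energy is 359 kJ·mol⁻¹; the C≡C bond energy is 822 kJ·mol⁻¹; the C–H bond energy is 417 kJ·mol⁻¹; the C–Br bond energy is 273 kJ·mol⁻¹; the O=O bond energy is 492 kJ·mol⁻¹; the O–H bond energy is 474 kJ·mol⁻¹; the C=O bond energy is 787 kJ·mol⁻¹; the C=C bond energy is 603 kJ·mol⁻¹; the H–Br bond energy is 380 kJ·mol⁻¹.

Reaction A, by 1735 kJ

Reaction A:
  Bonds broken (reactants):
    C≡C: 1 × 822 = 822
    C–C: 1 × 359 = 359
    C–H: 4 × 417 = 1668
    O=O: 4 × 492 = 1968
    Σ(broken) = 4817 kJ
  Bonds formed (products):
    C=O: 6 × 787 = 4722
    O–H: 4 × 474 = 1896
    Σ(formed) = 6618 kJ
  ΔH_A = 4817 − 6618 = −1801 kJ
Reaction B:
  Bonds broken (reactants):
    C–H: 4 × 417 = 1668
    C=C: 1 × 603 = 603
    H–Br: 1 × 380 = 380
    Σ(broken) = 2651 kJ
  Bonds formed (products):
    C–Br: 1 × 273 = 273
    C–C: 1 × 359 = 359
    C–H: 5 × 417 = 2085
    Σ(formed) = 2717 kJ
  ΔH_B = 2651 − 2717 = −66 kJ
ΔH_A − ΔH_B = −1735 kJ, so reaction A has the more negative ΔH; |ΔH_A − ΔH_B| = 1735 kJ.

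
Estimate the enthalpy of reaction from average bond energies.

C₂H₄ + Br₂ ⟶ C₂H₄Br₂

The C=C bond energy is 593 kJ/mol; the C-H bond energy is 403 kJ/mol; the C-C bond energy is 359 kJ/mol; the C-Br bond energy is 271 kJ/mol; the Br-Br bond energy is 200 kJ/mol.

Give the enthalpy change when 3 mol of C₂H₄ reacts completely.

ΔH = −324 kJ

Bonds broken (reactants):
  Br-Br: 1 × 200 = 200
  C-H: 4 × 403 = 1612
  C=C: 1 × 593 = 593
  Σ(broken) = 2405 kJ
Bonds formed (products):
  C-Br: 2 × 271 = 542
  C-C: 1 × 359 = 359
  C-H: 4 × 403 = 1612
  Σ(formed) = 2513 kJ
ΔH = Σ(broken) − Σ(formed) = 2405 − 2513 = −108 kJ
For 3× the reaction as written: 3 × (−108) = −324 kJ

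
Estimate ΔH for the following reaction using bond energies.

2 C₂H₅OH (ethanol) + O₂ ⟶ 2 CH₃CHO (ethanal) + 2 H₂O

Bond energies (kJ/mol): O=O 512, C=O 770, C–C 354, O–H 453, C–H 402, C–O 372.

ΔH ≈ −386 kJ

Bonds broken (reactants):
  C–C: 2 × 354 = 708
  C–H: 10 × 402 = 4020
  C–O: 2 × 372 = 744
  O–H: 2 × 453 = 906
  O=O: 1 × 512 = 512
  Σ(broken) = 6890 kJ
Bonds formed (products):
  C–C: 2 × 354 = 708
  C–H: 8 × 402 = 3216
  C=O: 2 × 770 = 1540
  O–H: 4 × 453 = 1812
  Σ(formed) = 7276 kJ
ΔH = Σ(broken) − Σ(formed) = 6890 − 7276 = −386 kJ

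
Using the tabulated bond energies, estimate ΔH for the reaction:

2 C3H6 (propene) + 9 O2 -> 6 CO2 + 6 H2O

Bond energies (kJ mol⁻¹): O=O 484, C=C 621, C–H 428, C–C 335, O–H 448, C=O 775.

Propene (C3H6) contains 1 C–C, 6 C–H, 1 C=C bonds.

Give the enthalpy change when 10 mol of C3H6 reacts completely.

ΔH = −16360 kJ

Bonds broken (reactants):
  C–C: 2 × 335 = 670
  C–H: 12 × 428 = 5136
  C=C: 2 × 621 = 1242
  O=O: 9 × 484 = 4356
  Σ(broken) = 11404 kJ
Bonds formed (products):
  C=O: 12 × 775 = 9300
  O–H: 12 × 448 = 5376
  Σ(formed) = 14676 kJ
ΔH = Σ(broken) − Σ(formed) = 11404 − 14676 = −3272 kJ
For 5× the reaction as written: 5 × (−3272) = −16360 kJ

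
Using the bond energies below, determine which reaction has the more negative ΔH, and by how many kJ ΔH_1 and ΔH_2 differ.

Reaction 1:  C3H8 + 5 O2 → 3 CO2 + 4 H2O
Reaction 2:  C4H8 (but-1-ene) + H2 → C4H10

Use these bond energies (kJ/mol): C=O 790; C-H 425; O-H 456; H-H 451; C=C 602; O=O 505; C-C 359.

Reaction 1, by 1589 kJ

Reaction 1:
  Bonds broken (reactants):
    C-C: 2 × 359 = 718
    C-H: 8 × 425 = 3400
    O=O: 5 × 505 = 2525
    Σ(broken) = 6643 kJ
  Bonds formed (products):
    C=O: 6 × 790 = 4740
    O-H: 8 × 456 = 3648
    Σ(formed) = 8388 kJ
  ΔH_1 = 6643 − 8388 = −1745 kJ
Reaction 2:
  Bonds broken (reactants):
    C-C: 2 × 359 = 718
    C-H: 8 × 425 = 3400
    C=C: 1 × 602 = 602
    H-H: 1 × 451 = 451
    Σ(broken) = 5171 kJ
  Bonds formed (products):
    C-C: 3 × 359 = 1077
    C-H: 10 × 425 = 4250
    Σ(formed) = 5327 kJ
  ΔH_2 = 5171 − 5327 = −156 kJ
ΔH_1 − ΔH_2 = −1589 kJ, so reaction 1 has the more negative ΔH; |ΔH_1 − ΔH_2| = 1589 kJ.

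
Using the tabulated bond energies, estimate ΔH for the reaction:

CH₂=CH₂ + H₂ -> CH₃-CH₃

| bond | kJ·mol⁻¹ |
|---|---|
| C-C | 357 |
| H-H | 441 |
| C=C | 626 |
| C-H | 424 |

Bonds broken (reactants):
  C-H: 4 × 424 = 1696
  C=C: 1 × 626 = 626
  H-H: 1 × 441 = 441
  Σ(broken) = 2763 kJ
Bonds formed (products):
  C-C: 1 × 357 = 357
  C-H: 6 × 424 = 2544
  Σ(formed) = 2901 kJ
ΔH = Σ(broken) − Σ(formed) = 2763 − 2901 = −138 kJ

ΔH ≈ −138 kJ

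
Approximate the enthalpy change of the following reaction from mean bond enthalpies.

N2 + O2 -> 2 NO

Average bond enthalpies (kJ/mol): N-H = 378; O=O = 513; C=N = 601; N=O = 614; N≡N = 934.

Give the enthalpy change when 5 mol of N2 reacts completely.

ΔH = +1095 kJ

Bonds broken (reactants):
  N≡N: 1 × 934 = 934
  O=O: 1 × 513 = 513
  Σ(broken) = 1447 kJ
Bonds formed (products):
  N=O: 2 × 614 = 1228
  Σ(formed) = 1228 kJ
ΔH = Σ(broken) − Σ(formed) = 1447 − 1228 = +219 kJ
For 5× the reaction as written: 5 × (+219) = +1095 kJ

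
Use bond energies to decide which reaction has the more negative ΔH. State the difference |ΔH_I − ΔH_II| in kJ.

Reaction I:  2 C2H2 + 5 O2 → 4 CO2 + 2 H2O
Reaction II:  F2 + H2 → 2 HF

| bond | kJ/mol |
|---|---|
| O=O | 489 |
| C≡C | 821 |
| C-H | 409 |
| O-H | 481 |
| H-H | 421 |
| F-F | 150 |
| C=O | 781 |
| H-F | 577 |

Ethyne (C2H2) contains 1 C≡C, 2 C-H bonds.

Reaction I:
  Bonds broken (reactants):
    C≡C: 2 × 821 = 1642
    C-H: 4 × 409 = 1636
    O=O: 5 × 489 = 2445
    Σ(broken) = 5723 kJ
  Bonds formed (products):
    C=O: 8 × 781 = 6248
    O-H: 4 × 481 = 1924
    Σ(formed) = 8172 kJ
  ΔH_I = 5723 − 8172 = −2449 kJ
Reaction II:
  Bonds broken (reactants):
    F-F: 1 × 150 = 150
    H-H: 1 × 421 = 421
    Σ(broken) = 571 kJ
  Bonds formed (products):
    H-F: 2 × 577 = 1154
    Σ(formed) = 1154 kJ
  ΔH_II = 571 − 1154 = −583 kJ
ΔH_I − ΔH_II = −1866 kJ, so reaction I has the more negative ΔH; |ΔH_I − ΔH_II| = 1866 kJ.

Reaction I, by 1866 kJ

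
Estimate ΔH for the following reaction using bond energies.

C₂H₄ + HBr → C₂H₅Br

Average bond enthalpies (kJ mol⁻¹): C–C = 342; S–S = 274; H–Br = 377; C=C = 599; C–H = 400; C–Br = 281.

ΔH ≈ −47 kJ

Bonds broken (reactants):
  C–H: 4 × 400 = 1600
  C=C: 1 × 599 = 599
  H–Br: 1 × 377 = 377
  Σ(broken) = 2576 kJ
Bonds formed (products):
  C–Br: 1 × 281 = 281
  C–C: 1 × 342 = 342
  C–H: 5 × 400 = 2000
  Σ(formed) = 2623 kJ
ΔH = Σ(broken) − Σ(formed) = 2576 − 2623 = −47 kJ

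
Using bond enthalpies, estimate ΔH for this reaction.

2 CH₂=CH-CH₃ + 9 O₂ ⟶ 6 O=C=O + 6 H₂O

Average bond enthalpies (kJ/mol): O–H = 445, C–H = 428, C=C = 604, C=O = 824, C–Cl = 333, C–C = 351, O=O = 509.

Bonds broken (reactants):
  C–C: 2 × 351 = 702
  C–H: 12 × 428 = 5136
  C=C: 2 × 604 = 1208
  O=O: 9 × 509 = 4581
  Σ(broken) = 11627 kJ
Bonds formed (products):
  C=O: 12 × 824 = 9888
  O–H: 12 × 445 = 5340
  Σ(formed) = 15228 kJ
ΔH = Σ(broken) − Σ(formed) = 11627 − 15228 = −3601 kJ

ΔH ≈ −3601 kJ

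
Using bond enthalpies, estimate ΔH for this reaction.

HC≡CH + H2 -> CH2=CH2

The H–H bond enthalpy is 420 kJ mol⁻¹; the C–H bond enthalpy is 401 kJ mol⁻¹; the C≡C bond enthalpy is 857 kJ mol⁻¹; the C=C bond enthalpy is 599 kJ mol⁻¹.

Bonds broken (reactants):
  C≡C: 1 × 857 = 857
  C–H: 2 × 401 = 802
  H–H: 1 × 420 = 420
  Σ(broken) = 2079 kJ
Bonds formed (products):
  C–H: 4 × 401 = 1604
  C=C: 1 × 599 = 599
  Σ(formed) = 2203 kJ
ΔH = Σ(broken) − Σ(formed) = 2079 − 2203 = −124 kJ

ΔH ≈ −124 kJ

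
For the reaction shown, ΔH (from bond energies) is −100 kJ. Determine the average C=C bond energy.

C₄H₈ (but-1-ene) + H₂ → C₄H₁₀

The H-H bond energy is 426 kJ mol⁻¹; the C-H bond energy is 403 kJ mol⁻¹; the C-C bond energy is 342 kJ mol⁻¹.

D(C=C) ≈ 622 kJ/mol

Let D be the C=C bond energy.
Σ(broken) = 2×342 + 8×403 + 1×D + 1×426 = 4334 + D
Σ(formed) = 3×342 + 10×403 = 5056
ΔH = Σ(broken) − Σ(formed) = (4334 + D) − (5056) = −722 + D
Setting this equal to −100 kJ gives D = 622 kJ/mol.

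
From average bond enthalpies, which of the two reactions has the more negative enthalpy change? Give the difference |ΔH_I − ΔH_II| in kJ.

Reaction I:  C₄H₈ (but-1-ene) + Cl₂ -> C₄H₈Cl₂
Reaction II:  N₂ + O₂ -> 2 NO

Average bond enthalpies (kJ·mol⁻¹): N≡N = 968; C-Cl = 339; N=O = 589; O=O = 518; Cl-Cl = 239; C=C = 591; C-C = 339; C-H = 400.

Reaction I, by 495 kJ

Reaction I:
  Bonds broken (reactants):
    C-C: 2 × 339 = 678
    C-H: 8 × 400 = 3200
    C=C: 1 × 591 = 591
    Cl-Cl: 1 × 239 = 239
    Σ(broken) = 4708 kJ
  Bonds formed (products):
    C-C: 3 × 339 = 1017
    C-Cl: 2 × 339 = 678
    C-H: 8 × 400 = 3200
    Σ(formed) = 4895 kJ
  ΔH_I = 4708 − 4895 = −187 kJ
Reaction II:
  Bonds broken (reactants):
    N≡N: 1 × 968 = 968
    O=O: 1 × 518 = 518
    Σ(broken) = 1486 kJ
  Bonds formed (products):
    N=O: 2 × 589 = 1178
    Σ(formed) = 1178 kJ
  ΔH_II = 1486 − 1178 = +308 kJ
ΔH_I − ΔH_II = −495 kJ, so reaction I has the more negative ΔH; |ΔH_I − ΔH_II| = 495 kJ.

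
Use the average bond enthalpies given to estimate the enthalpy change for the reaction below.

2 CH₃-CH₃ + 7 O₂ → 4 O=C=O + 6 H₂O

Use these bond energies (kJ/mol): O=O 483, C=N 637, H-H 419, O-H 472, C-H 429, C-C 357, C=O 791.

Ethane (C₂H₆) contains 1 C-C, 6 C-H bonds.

ΔH ≈ −2749 kJ

Bonds broken (reactants):
  C-C: 2 × 357 = 714
  C-H: 12 × 429 = 5148
  O=O: 7 × 483 = 3381
  Σ(broken) = 9243 kJ
Bonds formed (products):
  C=O: 8 × 791 = 6328
  O-H: 12 × 472 = 5664
  Σ(formed) = 11992 kJ
ΔH = Σ(broken) − Σ(formed) = 9243 − 11992 = −2749 kJ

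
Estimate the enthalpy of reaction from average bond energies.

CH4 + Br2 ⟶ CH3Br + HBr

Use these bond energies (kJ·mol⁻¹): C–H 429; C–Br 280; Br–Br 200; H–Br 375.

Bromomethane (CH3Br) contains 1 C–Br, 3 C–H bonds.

ΔH ≈ −26 kJ

Bonds broken (reactants):
  Br–Br: 1 × 200 = 200
  C–H: 4 × 429 = 1716
  Σ(broken) = 1916 kJ
Bonds formed (products):
  C–Br: 1 × 280 = 280
  C–H: 3 × 429 = 1287
  H–Br: 1 × 375 = 375
  Σ(formed) = 1942 kJ
ΔH = Σ(broken) − Σ(formed) = 1916 − 1942 = −26 kJ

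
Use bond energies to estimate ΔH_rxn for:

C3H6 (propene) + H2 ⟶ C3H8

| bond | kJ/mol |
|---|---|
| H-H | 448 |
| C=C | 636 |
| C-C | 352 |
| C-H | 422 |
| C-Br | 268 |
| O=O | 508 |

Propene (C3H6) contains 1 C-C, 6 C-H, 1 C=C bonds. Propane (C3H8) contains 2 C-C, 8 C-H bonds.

Bonds broken (reactants):
  C-C: 1 × 352 = 352
  C-H: 6 × 422 = 2532
  C=C: 1 × 636 = 636
  H-H: 1 × 448 = 448
  Σ(broken) = 3968 kJ
Bonds formed (products):
  C-C: 2 × 352 = 704
  C-H: 8 × 422 = 3376
  Σ(formed) = 4080 kJ
ΔH = Σ(broken) − Σ(formed) = 3968 − 4080 = −112 kJ

ΔH ≈ −112 kJ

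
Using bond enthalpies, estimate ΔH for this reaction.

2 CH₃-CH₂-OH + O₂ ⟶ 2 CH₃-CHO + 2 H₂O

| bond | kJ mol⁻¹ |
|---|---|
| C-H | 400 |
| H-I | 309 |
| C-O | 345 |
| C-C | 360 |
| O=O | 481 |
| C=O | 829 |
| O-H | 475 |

Bonds broken (reactants):
  C-C: 2 × 360 = 720
  C-H: 10 × 400 = 4000
  C-O: 2 × 345 = 690
  O-H: 2 × 475 = 950
  O=O: 1 × 481 = 481
  Σ(broken) = 6841 kJ
Bonds formed (products):
  C-C: 2 × 360 = 720
  C-H: 8 × 400 = 3200
  C=O: 2 × 829 = 1658
  O-H: 4 × 475 = 1900
  Σ(formed) = 7478 kJ
ΔH = Σ(broken) − Σ(formed) = 6841 − 7478 = −637 kJ

ΔH ≈ −637 kJ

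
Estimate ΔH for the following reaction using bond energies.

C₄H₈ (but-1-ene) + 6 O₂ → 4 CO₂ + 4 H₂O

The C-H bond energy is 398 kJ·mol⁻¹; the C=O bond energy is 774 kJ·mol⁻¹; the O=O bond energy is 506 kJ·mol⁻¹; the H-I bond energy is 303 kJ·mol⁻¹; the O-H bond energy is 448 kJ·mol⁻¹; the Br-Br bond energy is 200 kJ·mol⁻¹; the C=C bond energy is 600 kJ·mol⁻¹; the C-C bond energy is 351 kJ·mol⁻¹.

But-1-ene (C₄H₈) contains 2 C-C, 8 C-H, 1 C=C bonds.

Bonds broken (reactants):
  C-C: 2 × 351 = 702
  C-H: 8 × 398 = 3184
  C=C: 1 × 600 = 600
  O=O: 6 × 506 = 3036
  Σ(broken) = 7522 kJ
Bonds formed (products):
  C=O: 8 × 774 = 6192
  O-H: 8 × 448 = 3584
  Σ(formed) = 9776 kJ
ΔH = Σ(broken) − Σ(formed) = 7522 − 9776 = −2254 kJ

ΔH ≈ −2254 kJ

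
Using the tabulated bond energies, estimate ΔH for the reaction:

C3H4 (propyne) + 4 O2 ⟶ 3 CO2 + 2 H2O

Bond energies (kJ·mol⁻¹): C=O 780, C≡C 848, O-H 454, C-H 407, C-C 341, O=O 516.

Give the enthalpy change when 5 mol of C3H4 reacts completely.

Bonds broken (reactants):
  C≡C: 1 × 848 = 848
  C-C: 1 × 341 = 341
  C-H: 4 × 407 = 1628
  O=O: 4 × 516 = 2064
  Σ(broken) = 4881 kJ
Bonds formed (products):
  C=O: 6 × 780 = 4680
  O-H: 4 × 454 = 1816
  Σ(formed) = 6496 kJ
ΔH = Σ(broken) − Σ(formed) = 4881 − 6496 = −1615 kJ
For 5× the reaction as written: 5 × (−1615) = −8075 kJ

ΔH = −8075 kJ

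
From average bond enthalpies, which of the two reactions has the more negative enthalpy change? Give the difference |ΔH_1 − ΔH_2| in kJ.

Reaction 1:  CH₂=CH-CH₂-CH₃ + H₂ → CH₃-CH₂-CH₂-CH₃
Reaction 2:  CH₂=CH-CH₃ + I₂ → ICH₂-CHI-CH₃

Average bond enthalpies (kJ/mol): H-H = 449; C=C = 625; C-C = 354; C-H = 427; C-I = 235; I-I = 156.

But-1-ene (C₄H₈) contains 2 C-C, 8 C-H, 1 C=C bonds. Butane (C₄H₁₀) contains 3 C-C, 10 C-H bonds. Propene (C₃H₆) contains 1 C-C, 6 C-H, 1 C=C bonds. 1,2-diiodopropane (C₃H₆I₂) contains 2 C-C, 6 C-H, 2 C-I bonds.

Reaction 1:
  Bonds broken (reactants):
    C-C: 2 × 354 = 708
    C-H: 8 × 427 = 3416
    C=C: 1 × 625 = 625
    H-H: 1 × 449 = 449
    Σ(broken) = 5198 kJ
  Bonds formed (products):
    C-C: 3 × 354 = 1062
    C-H: 10 × 427 = 4270
    Σ(formed) = 5332 kJ
  ΔH_1 = 5198 − 5332 = −134 kJ
Reaction 2:
  Bonds broken (reactants):
    C-C: 1 × 354 = 354
    C-H: 6 × 427 = 2562
    C=C: 1 × 625 = 625
    I-I: 1 × 156 = 156
    Σ(broken) = 3697 kJ
  Bonds formed (products):
    C-C: 2 × 354 = 708
    C-H: 6 × 427 = 2562
    C-I: 2 × 235 = 470
    Σ(formed) = 3740 kJ
  ΔH_2 = 3697 − 3740 = −43 kJ
ΔH_1 − ΔH_2 = −91 kJ, so reaction 1 has the more negative ΔH; |ΔH_1 − ΔH_2| = 91 kJ.

Reaction 1, by 91 kJ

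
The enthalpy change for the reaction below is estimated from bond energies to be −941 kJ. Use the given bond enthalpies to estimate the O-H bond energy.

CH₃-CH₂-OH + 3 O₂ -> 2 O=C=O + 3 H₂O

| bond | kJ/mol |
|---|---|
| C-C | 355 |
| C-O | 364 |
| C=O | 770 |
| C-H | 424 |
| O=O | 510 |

Let D be the O-H bond energy.
Σ(broken) = 1×355 + 5×424 + 1×364 + 1×D + 3×510 = 4369 + D
Σ(formed) = 4×770 + 6×D = 3080 + 6D
ΔH = Σ(broken) − Σ(formed) = (4369 + D) − (3080 + 6D) = +1289 − 5D
Setting this equal to −941 kJ gives 5D = 2230, so D = 446 kJ/mol.

D(O-H) ≈ 446 kJ/mol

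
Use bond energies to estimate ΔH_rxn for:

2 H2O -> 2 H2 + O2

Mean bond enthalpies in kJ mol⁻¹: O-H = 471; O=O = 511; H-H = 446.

Bonds broken (reactants):
  O-H: 4 × 471 = 1884
  Σ(broken) = 1884 kJ
Bonds formed (products):
  H-H: 2 × 446 = 892
  O=O: 1 × 511 = 511
  Σ(formed) = 1403 kJ
ΔH = Σ(broken) − Σ(formed) = 1884 − 1403 = +481 kJ

ΔH ≈ +481 kJ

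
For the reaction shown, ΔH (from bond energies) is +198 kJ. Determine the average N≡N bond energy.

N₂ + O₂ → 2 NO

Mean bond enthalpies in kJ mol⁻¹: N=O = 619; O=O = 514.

D(N≡N) ≈ 922 kJ/mol

Let D be the N≡N bond energy.
Σ(broken) = 1×D + 1×514 = 514 + D
Σ(formed) = 2×619 = 1238
ΔH = Σ(broken) − Σ(formed) = (514 + D) − (1238) = −724 + D
Setting this equal to +198 kJ gives D = 922 kJ/mol.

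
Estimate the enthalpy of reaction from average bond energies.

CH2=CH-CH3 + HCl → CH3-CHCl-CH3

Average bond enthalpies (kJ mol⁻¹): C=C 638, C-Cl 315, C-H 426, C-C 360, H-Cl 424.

ΔH ≈ −39 kJ

Bonds broken (reactants):
  C-C: 1 × 360 = 360
  C-H: 6 × 426 = 2556
  C=C: 1 × 638 = 638
  H-Cl: 1 × 424 = 424
  Σ(broken) = 3978 kJ
Bonds formed (products):
  C-C: 2 × 360 = 720
  C-Cl: 1 × 315 = 315
  C-H: 7 × 426 = 2982
  Σ(formed) = 4017 kJ
ΔH = Σ(broken) − Σ(formed) = 3978 − 4017 = −39 kJ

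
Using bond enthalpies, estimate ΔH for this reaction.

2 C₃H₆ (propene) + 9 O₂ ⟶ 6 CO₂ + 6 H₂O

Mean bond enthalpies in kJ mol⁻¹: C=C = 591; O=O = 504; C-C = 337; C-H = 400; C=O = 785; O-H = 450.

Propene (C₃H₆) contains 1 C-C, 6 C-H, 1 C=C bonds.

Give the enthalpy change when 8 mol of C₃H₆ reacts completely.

Bonds broken (reactants):
  C-C: 2 × 337 = 674
  C-H: 12 × 400 = 4800
  C=C: 2 × 591 = 1182
  O=O: 9 × 504 = 4536
  Σ(broken) = 11192 kJ
Bonds formed (products):
  C=O: 12 × 785 = 9420
  O-H: 12 × 450 = 5400
  Σ(formed) = 14820 kJ
ΔH = Σ(broken) − Σ(formed) = 11192 − 14820 = −3628 kJ
For 4× the reaction as written: 4 × (−3628) = −14512 kJ

ΔH = −14512 kJ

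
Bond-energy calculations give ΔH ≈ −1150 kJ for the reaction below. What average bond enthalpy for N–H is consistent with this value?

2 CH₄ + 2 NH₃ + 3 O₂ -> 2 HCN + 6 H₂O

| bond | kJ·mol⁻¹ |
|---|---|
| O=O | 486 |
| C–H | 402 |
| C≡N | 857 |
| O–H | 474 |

D(N–H) ≈ 397 kJ/mol

Let D be the N–H bond energy.
Σ(broken) = 8×402 + 6×D + 3×486 = 4674 + 6D
Σ(formed) = 2×857 + 2×402 + 12×474 = 8206
ΔH = Σ(broken) − Σ(formed) = (4674 + 6D) − (8206) = −3532 + 6D
Setting this equal to −1150 kJ gives 6D = 2382, so D = 397 kJ/mol.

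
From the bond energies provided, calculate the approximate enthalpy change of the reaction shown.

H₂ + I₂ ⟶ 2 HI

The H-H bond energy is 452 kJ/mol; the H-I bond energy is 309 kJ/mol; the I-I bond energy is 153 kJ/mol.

Bonds broken (reactants):
  H-H: 1 × 452 = 452
  I-I: 1 × 153 = 153
  Σ(broken) = 605 kJ
Bonds formed (products):
  H-I: 2 × 309 = 618
  Σ(formed) = 618 kJ
ΔH = Σ(broken) − Σ(formed) = 605 − 618 = −13 kJ

ΔH ≈ −13 kJ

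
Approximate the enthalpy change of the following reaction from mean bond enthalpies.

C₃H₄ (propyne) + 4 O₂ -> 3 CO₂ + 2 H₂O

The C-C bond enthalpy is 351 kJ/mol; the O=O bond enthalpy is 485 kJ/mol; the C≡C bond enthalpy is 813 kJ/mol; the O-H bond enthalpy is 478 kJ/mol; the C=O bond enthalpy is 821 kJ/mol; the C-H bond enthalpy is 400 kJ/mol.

Bonds broken (reactants):
  C≡C: 1 × 813 = 813
  C-C: 1 × 351 = 351
  C-H: 4 × 400 = 1600
  O=O: 4 × 485 = 1940
  Σ(broken) = 4704 kJ
Bonds formed (products):
  C=O: 6 × 821 = 4926
  O-H: 4 × 478 = 1912
  Σ(formed) = 6838 kJ
ΔH = Σ(broken) − Σ(formed) = 4704 − 6838 = −2134 kJ

ΔH ≈ −2134 kJ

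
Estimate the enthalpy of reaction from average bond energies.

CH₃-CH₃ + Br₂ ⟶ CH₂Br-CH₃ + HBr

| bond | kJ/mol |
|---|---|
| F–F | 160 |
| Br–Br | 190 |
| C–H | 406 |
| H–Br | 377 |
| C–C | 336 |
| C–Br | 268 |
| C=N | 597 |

ΔH ≈ −49 kJ

Bonds broken (reactants):
  Br–Br: 1 × 190 = 190
  C–C: 1 × 336 = 336
  C–H: 6 × 406 = 2436
  Σ(broken) = 2962 kJ
Bonds formed (products):
  C–Br: 1 × 268 = 268
  C–C: 1 × 336 = 336
  C–H: 5 × 406 = 2030
  H–Br: 1 × 377 = 377
  Σ(formed) = 3011 kJ
ΔH = Σ(broken) − Σ(formed) = 2962 − 3011 = −49 kJ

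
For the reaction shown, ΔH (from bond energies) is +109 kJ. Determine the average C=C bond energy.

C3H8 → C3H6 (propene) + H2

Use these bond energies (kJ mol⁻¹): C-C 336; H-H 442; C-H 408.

D(C=C) ≈ 601 kJ/mol

Let D be the C=C bond energy.
Σ(broken) = 2×336 + 8×408 = 3936
Σ(formed) = 1×336 + 6×408 + 1×D + 1×442 = 3226 + D
ΔH = Σ(broken) − Σ(formed) = (3936) − (3226 + D) = +710 − D
Setting this equal to +109 kJ gives D = 601 kJ/mol.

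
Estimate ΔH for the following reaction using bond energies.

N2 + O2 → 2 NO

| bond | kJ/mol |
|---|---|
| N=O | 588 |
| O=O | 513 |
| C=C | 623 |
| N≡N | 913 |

ΔH ≈ +250 kJ

Bonds broken (reactants):
  N≡N: 1 × 913 = 913
  O=O: 1 × 513 = 513
  Σ(broken) = 1426 kJ
Bonds formed (products):
  N=O: 2 × 588 = 1176
  Σ(formed) = 1176 kJ
ΔH = Σ(broken) − Σ(formed) = 1426 − 1176 = +250 kJ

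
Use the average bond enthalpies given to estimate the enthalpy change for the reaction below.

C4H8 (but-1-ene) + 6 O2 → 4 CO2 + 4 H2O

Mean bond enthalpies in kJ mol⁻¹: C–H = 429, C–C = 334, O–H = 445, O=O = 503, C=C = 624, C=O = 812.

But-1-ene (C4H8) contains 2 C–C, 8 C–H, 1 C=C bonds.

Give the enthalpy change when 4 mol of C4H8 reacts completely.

Bonds broken (reactants):
  C–C: 2 × 334 = 668
  C–H: 8 × 429 = 3432
  C=C: 1 × 624 = 624
  O=O: 6 × 503 = 3018
  Σ(broken) = 7742 kJ
Bonds formed (products):
  C=O: 8 × 812 = 6496
  O–H: 8 × 445 = 3560
  Σ(formed) = 10056 kJ
ΔH = Σ(broken) − Σ(formed) = 7742 − 10056 = −2314 kJ
For 4× the reaction as written: 4 × (−2314) = −9256 kJ

ΔH = −9256 kJ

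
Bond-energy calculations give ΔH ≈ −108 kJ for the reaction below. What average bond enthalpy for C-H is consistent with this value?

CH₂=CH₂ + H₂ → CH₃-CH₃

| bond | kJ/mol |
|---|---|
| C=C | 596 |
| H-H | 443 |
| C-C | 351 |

Let D be the C-H bond energy.
Σ(broken) = 4×D + 1×596 + 1×443 = 1039 + 4D
Σ(formed) = 1×351 + 6×D = 351 + 6D
ΔH = Σ(broken) − Σ(formed) = (1039 + 4D) − (351 + 6D) = +688 − 2D
Setting this equal to −108 kJ gives 2D = 796, so D = 398 kJ/mol.

D(C-H) ≈ 398 kJ/mol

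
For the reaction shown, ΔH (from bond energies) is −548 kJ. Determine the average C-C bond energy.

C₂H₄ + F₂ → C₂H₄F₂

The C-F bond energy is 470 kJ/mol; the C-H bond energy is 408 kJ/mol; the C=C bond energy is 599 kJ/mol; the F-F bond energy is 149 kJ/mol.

Let D be the C-C bond energy.
Σ(broken) = 4×408 + 1×599 + 1×149 = 2380
Σ(formed) = 1×D + 2×470 + 4×408 = 2572 + D
ΔH = Σ(broken) − Σ(formed) = (2380) − (2572 + D) = −192 − D
Setting this equal to −548 kJ gives D = 356 kJ/mol.

D(C-C) ≈ 356 kJ/mol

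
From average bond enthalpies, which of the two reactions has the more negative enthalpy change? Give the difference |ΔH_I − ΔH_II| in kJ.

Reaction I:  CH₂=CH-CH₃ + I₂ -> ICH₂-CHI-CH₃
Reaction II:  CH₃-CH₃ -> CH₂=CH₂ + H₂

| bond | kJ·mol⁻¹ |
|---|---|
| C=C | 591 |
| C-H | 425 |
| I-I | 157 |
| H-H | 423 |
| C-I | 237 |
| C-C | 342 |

Reaction I, by 246 kJ

Reaction I:
  Bonds broken (reactants):
    C-C: 1 × 342 = 342
    C-H: 6 × 425 = 2550
    C=C: 1 × 591 = 591
    I-I: 1 × 157 = 157
    Σ(broken) = 3640 kJ
  Bonds formed (products):
    C-C: 2 × 342 = 684
    C-H: 6 × 425 = 2550
    C-I: 2 × 237 = 474
    Σ(formed) = 3708 kJ
  ΔH_I = 3640 − 3708 = −68 kJ
Reaction II:
  Bonds broken (reactants):
    C-C: 1 × 342 = 342
    C-H: 6 × 425 = 2550
    Σ(broken) = 2892 kJ
  Bonds formed (products):
    C-H: 4 × 425 = 1700
    C=C: 1 × 591 = 591
    H-H: 1 × 423 = 423
    Σ(formed) = 2714 kJ
  ΔH_II = 2892 − 2714 = +178 kJ
ΔH_I − ΔH_II = −246 kJ, so reaction I has the more negative ΔH; |ΔH_I − ΔH_II| = 246 kJ.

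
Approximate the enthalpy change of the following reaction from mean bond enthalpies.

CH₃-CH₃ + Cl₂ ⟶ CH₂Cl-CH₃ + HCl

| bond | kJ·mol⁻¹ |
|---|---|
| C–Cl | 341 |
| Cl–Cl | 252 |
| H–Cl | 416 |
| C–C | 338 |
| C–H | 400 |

Bonds broken (reactants):
  C–C: 1 × 338 = 338
  C–H: 6 × 400 = 2400
  Cl–Cl: 1 × 252 = 252
  Σ(broken) = 2990 kJ
Bonds formed (products):
  C–C: 1 × 338 = 338
  C–Cl: 1 × 341 = 341
  C–H: 5 × 400 = 2000
  H–Cl: 1 × 416 = 416
  Σ(formed) = 3095 kJ
ΔH = Σ(broken) − Σ(formed) = 2990 − 3095 = −105 kJ

ΔH ≈ −105 kJ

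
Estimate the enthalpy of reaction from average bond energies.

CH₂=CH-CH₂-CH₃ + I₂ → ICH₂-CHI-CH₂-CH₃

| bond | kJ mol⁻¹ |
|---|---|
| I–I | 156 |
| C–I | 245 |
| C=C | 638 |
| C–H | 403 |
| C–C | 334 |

Bonds broken (reactants):
  C–C: 2 × 334 = 668
  C–H: 8 × 403 = 3224
  C=C: 1 × 638 = 638
  I–I: 1 × 156 = 156
  Σ(broken) = 4686 kJ
Bonds formed (products):
  C–C: 3 × 334 = 1002
  C–H: 8 × 403 = 3224
  C–I: 2 × 245 = 490
  Σ(formed) = 4716 kJ
ΔH = Σ(broken) − Σ(formed) = 4686 − 4716 = −30 kJ

ΔH ≈ −30 kJ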